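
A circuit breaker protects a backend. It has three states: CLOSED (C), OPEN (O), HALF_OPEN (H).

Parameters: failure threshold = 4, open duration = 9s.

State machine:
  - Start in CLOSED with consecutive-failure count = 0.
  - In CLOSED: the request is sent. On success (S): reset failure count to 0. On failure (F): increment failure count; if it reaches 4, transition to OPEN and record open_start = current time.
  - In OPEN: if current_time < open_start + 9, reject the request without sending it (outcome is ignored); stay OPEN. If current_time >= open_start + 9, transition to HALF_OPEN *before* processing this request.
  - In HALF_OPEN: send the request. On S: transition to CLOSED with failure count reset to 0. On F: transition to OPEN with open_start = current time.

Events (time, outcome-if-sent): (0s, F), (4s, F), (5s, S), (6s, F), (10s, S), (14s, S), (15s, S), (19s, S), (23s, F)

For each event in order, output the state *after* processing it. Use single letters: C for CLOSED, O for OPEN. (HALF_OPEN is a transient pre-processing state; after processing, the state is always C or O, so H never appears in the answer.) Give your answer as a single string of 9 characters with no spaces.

State after each event:
  event#1 t=0s outcome=F: state=CLOSED
  event#2 t=4s outcome=F: state=CLOSED
  event#3 t=5s outcome=S: state=CLOSED
  event#4 t=6s outcome=F: state=CLOSED
  event#5 t=10s outcome=S: state=CLOSED
  event#6 t=14s outcome=S: state=CLOSED
  event#7 t=15s outcome=S: state=CLOSED
  event#8 t=19s outcome=S: state=CLOSED
  event#9 t=23s outcome=F: state=CLOSED

Answer: CCCCCCCCC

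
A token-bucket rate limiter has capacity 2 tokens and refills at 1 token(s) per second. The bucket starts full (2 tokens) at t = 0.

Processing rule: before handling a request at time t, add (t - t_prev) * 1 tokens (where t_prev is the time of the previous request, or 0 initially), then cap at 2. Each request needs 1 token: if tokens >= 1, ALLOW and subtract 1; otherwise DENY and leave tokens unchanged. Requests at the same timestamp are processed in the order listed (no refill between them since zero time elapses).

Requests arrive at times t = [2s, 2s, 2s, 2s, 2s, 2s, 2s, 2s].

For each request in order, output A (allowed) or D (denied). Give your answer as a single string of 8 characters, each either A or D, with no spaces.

Answer: AADDDDDD

Derivation:
Simulating step by step:
  req#1 t=2s: ALLOW
  req#2 t=2s: ALLOW
  req#3 t=2s: DENY
  req#4 t=2s: DENY
  req#5 t=2s: DENY
  req#6 t=2s: DENY
  req#7 t=2s: DENY
  req#8 t=2s: DENY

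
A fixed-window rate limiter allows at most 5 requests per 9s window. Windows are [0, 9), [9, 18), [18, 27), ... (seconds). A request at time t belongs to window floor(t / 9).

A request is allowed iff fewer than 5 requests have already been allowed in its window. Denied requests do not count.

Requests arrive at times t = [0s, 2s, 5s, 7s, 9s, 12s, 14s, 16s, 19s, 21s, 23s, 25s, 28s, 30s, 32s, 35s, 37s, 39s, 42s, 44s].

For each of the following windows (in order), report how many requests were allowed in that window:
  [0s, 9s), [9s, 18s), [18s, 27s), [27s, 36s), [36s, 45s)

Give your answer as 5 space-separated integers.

Processing requests:
  req#1 t=0s (window 0): ALLOW
  req#2 t=2s (window 0): ALLOW
  req#3 t=5s (window 0): ALLOW
  req#4 t=7s (window 0): ALLOW
  req#5 t=9s (window 1): ALLOW
  req#6 t=12s (window 1): ALLOW
  req#7 t=14s (window 1): ALLOW
  req#8 t=16s (window 1): ALLOW
  req#9 t=19s (window 2): ALLOW
  req#10 t=21s (window 2): ALLOW
  req#11 t=23s (window 2): ALLOW
  req#12 t=25s (window 2): ALLOW
  req#13 t=28s (window 3): ALLOW
  req#14 t=30s (window 3): ALLOW
  req#15 t=32s (window 3): ALLOW
  req#16 t=35s (window 3): ALLOW
  req#17 t=37s (window 4): ALLOW
  req#18 t=39s (window 4): ALLOW
  req#19 t=42s (window 4): ALLOW
  req#20 t=44s (window 4): ALLOW

Allowed counts by window: 4 4 4 4 4

Answer: 4 4 4 4 4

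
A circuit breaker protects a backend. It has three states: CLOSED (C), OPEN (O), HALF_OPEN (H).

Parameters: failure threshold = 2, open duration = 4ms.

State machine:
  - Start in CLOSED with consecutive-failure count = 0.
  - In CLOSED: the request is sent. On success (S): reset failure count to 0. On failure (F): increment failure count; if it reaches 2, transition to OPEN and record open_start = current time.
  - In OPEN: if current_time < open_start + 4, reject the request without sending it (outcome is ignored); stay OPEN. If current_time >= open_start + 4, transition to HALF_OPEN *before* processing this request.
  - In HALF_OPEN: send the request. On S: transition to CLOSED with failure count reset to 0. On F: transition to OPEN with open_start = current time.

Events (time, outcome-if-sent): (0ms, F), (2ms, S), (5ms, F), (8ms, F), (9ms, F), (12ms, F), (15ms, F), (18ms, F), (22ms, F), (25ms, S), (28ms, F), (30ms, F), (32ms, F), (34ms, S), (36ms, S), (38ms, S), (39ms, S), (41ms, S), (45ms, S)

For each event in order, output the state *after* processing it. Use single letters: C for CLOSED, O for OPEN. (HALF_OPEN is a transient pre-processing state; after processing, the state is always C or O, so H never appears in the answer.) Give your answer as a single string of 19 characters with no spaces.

Answer: CCCOOOOOOOOOOOCCCCC

Derivation:
State after each event:
  event#1 t=0ms outcome=F: state=CLOSED
  event#2 t=2ms outcome=S: state=CLOSED
  event#3 t=5ms outcome=F: state=CLOSED
  event#4 t=8ms outcome=F: state=OPEN
  event#5 t=9ms outcome=F: state=OPEN
  event#6 t=12ms outcome=F: state=OPEN
  event#7 t=15ms outcome=F: state=OPEN
  event#8 t=18ms outcome=F: state=OPEN
  event#9 t=22ms outcome=F: state=OPEN
  event#10 t=25ms outcome=S: state=OPEN
  event#11 t=28ms outcome=F: state=OPEN
  event#12 t=30ms outcome=F: state=OPEN
  event#13 t=32ms outcome=F: state=OPEN
  event#14 t=34ms outcome=S: state=OPEN
  event#15 t=36ms outcome=S: state=CLOSED
  event#16 t=38ms outcome=S: state=CLOSED
  event#17 t=39ms outcome=S: state=CLOSED
  event#18 t=41ms outcome=S: state=CLOSED
  event#19 t=45ms outcome=S: state=CLOSED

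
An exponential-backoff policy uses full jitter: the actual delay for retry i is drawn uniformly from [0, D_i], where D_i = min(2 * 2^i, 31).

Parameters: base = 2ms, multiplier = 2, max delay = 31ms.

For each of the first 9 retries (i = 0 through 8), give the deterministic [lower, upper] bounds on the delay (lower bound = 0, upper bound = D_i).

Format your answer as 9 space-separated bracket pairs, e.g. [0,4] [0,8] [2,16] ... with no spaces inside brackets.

Computing bounds per retry:
  i=0: D_i=min(2*2^0,31)=2, bounds=[0,2]
  i=1: D_i=min(2*2^1,31)=4, bounds=[0,4]
  i=2: D_i=min(2*2^2,31)=8, bounds=[0,8]
  i=3: D_i=min(2*2^3,31)=16, bounds=[0,16]
  i=4: D_i=min(2*2^4,31)=31, bounds=[0,31]
  i=5: D_i=min(2*2^5,31)=31, bounds=[0,31]
  i=6: D_i=min(2*2^6,31)=31, bounds=[0,31]
  i=7: D_i=min(2*2^7,31)=31, bounds=[0,31]
  i=8: D_i=min(2*2^8,31)=31, bounds=[0,31]

Answer: [0,2] [0,4] [0,8] [0,16] [0,31] [0,31] [0,31] [0,31] [0,31]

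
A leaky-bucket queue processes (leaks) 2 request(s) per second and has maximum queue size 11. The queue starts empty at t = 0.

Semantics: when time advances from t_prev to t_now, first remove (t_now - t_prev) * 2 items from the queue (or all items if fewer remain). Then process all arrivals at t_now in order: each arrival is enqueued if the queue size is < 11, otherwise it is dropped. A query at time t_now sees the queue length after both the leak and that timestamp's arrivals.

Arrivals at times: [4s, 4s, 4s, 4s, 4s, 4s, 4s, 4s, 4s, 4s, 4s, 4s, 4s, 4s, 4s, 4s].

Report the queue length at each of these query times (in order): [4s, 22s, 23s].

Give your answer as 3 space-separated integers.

Answer: 11 0 0

Derivation:
Queue lengths at query times:
  query t=4s: backlog = 11
  query t=22s: backlog = 0
  query t=23s: backlog = 0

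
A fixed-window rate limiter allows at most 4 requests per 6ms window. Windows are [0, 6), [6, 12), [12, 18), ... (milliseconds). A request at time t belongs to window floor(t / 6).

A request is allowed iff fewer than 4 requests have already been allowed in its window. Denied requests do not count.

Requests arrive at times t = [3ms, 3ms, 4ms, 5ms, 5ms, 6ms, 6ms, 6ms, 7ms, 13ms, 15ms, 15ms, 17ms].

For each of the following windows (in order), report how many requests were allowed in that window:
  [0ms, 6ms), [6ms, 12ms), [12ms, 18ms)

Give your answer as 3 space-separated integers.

Processing requests:
  req#1 t=3ms (window 0): ALLOW
  req#2 t=3ms (window 0): ALLOW
  req#3 t=4ms (window 0): ALLOW
  req#4 t=5ms (window 0): ALLOW
  req#5 t=5ms (window 0): DENY
  req#6 t=6ms (window 1): ALLOW
  req#7 t=6ms (window 1): ALLOW
  req#8 t=6ms (window 1): ALLOW
  req#9 t=7ms (window 1): ALLOW
  req#10 t=13ms (window 2): ALLOW
  req#11 t=15ms (window 2): ALLOW
  req#12 t=15ms (window 2): ALLOW
  req#13 t=17ms (window 2): ALLOW

Allowed counts by window: 4 4 4

Answer: 4 4 4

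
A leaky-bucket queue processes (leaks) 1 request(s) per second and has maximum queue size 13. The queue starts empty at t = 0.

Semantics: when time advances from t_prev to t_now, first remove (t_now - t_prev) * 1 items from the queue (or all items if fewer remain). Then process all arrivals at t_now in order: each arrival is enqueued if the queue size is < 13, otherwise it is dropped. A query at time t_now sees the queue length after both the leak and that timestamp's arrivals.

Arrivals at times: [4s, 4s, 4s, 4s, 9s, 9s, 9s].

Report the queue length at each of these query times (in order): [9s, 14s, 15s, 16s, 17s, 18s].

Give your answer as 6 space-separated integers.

Answer: 3 0 0 0 0 0

Derivation:
Queue lengths at query times:
  query t=9s: backlog = 3
  query t=14s: backlog = 0
  query t=15s: backlog = 0
  query t=16s: backlog = 0
  query t=17s: backlog = 0
  query t=18s: backlog = 0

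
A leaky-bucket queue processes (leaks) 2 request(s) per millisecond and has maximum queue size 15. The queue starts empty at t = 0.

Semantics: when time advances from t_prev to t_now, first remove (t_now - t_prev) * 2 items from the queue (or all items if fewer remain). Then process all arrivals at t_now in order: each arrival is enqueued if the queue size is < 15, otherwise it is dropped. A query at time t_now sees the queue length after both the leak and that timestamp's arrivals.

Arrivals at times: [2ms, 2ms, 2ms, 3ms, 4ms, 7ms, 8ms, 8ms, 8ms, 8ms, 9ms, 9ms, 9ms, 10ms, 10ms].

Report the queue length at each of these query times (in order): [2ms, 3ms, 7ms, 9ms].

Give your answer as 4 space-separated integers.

Answer: 3 2 1 5

Derivation:
Queue lengths at query times:
  query t=2ms: backlog = 3
  query t=3ms: backlog = 2
  query t=7ms: backlog = 1
  query t=9ms: backlog = 5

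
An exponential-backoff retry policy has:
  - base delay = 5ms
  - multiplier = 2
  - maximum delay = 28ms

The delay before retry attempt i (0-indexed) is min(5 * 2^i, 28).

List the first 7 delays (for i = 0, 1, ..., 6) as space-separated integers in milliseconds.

Answer: 5 10 20 28 28 28 28

Derivation:
Computing each delay:
  i=0: min(5*2^0, 28) = 5
  i=1: min(5*2^1, 28) = 10
  i=2: min(5*2^2, 28) = 20
  i=3: min(5*2^3, 28) = 28
  i=4: min(5*2^4, 28) = 28
  i=5: min(5*2^5, 28) = 28
  i=6: min(5*2^6, 28) = 28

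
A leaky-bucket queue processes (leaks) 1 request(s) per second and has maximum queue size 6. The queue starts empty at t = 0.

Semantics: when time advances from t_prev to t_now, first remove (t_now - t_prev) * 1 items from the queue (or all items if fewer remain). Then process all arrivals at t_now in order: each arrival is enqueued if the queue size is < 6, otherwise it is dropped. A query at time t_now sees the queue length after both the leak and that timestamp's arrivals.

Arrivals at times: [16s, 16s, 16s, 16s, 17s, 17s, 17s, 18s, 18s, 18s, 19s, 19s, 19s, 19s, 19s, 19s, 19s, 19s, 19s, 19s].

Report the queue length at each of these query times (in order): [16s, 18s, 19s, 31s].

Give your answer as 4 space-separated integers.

Queue lengths at query times:
  query t=16s: backlog = 4
  query t=18s: backlog = 6
  query t=19s: backlog = 6
  query t=31s: backlog = 0

Answer: 4 6 6 0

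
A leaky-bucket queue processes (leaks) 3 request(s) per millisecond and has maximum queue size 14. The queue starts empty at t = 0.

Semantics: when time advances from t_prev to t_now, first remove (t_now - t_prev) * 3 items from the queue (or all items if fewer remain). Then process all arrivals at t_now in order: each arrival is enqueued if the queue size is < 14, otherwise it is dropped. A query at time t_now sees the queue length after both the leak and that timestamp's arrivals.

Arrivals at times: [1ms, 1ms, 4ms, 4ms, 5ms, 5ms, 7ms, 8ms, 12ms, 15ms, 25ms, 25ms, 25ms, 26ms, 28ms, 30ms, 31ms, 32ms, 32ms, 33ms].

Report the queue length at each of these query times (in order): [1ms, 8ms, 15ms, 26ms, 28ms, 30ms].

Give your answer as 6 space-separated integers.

Queue lengths at query times:
  query t=1ms: backlog = 2
  query t=8ms: backlog = 1
  query t=15ms: backlog = 1
  query t=26ms: backlog = 1
  query t=28ms: backlog = 1
  query t=30ms: backlog = 1

Answer: 2 1 1 1 1 1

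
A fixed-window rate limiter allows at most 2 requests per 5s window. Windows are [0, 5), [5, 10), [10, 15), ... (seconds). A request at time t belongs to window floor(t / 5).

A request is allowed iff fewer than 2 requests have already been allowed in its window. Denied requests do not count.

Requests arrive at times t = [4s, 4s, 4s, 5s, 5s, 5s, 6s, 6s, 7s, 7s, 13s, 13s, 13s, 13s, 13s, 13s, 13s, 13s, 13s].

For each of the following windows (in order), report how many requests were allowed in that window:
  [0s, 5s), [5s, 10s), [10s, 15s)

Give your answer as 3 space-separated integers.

Processing requests:
  req#1 t=4s (window 0): ALLOW
  req#2 t=4s (window 0): ALLOW
  req#3 t=4s (window 0): DENY
  req#4 t=5s (window 1): ALLOW
  req#5 t=5s (window 1): ALLOW
  req#6 t=5s (window 1): DENY
  req#7 t=6s (window 1): DENY
  req#8 t=6s (window 1): DENY
  req#9 t=7s (window 1): DENY
  req#10 t=7s (window 1): DENY
  req#11 t=13s (window 2): ALLOW
  req#12 t=13s (window 2): ALLOW
  req#13 t=13s (window 2): DENY
  req#14 t=13s (window 2): DENY
  req#15 t=13s (window 2): DENY
  req#16 t=13s (window 2): DENY
  req#17 t=13s (window 2): DENY
  req#18 t=13s (window 2): DENY
  req#19 t=13s (window 2): DENY

Allowed counts by window: 2 2 2

Answer: 2 2 2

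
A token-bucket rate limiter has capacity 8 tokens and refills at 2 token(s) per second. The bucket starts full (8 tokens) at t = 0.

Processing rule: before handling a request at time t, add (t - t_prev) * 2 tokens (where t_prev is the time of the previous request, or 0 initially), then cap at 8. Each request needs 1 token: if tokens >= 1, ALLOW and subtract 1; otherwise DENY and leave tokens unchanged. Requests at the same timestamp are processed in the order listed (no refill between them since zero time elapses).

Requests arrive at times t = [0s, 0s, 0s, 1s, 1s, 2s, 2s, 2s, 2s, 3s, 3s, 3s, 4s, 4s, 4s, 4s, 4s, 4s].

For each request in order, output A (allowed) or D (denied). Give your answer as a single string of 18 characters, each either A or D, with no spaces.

Simulating step by step:
  req#1 t=0s: ALLOW
  req#2 t=0s: ALLOW
  req#3 t=0s: ALLOW
  req#4 t=1s: ALLOW
  req#5 t=1s: ALLOW
  req#6 t=2s: ALLOW
  req#7 t=2s: ALLOW
  req#8 t=2s: ALLOW
  req#9 t=2s: ALLOW
  req#10 t=3s: ALLOW
  req#11 t=3s: ALLOW
  req#12 t=3s: ALLOW
  req#13 t=4s: ALLOW
  req#14 t=4s: ALLOW
  req#15 t=4s: ALLOW
  req#16 t=4s: ALLOW
  req#17 t=4s: DENY
  req#18 t=4s: DENY

Answer: AAAAAAAAAAAAAAAADD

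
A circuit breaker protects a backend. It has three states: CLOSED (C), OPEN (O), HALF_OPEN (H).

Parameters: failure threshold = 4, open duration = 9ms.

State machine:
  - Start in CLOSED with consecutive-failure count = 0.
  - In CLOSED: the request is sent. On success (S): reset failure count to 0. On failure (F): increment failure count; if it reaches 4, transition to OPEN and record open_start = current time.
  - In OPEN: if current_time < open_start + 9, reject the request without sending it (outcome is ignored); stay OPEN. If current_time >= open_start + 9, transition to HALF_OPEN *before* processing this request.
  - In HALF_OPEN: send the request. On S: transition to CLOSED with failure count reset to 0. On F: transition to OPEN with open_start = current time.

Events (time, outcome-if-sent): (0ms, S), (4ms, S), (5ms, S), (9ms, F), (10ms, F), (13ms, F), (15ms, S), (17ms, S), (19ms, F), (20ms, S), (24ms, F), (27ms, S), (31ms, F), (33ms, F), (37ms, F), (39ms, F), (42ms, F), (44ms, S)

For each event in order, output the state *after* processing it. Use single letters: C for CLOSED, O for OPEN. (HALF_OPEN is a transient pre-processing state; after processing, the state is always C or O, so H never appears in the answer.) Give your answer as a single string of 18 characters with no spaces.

Answer: CCCCCCCCCCCCCCCOOO

Derivation:
State after each event:
  event#1 t=0ms outcome=S: state=CLOSED
  event#2 t=4ms outcome=S: state=CLOSED
  event#3 t=5ms outcome=S: state=CLOSED
  event#4 t=9ms outcome=F: state=CLOSED
  event#5 t=10ms outcome=F: state=CLOSED
  event#6 t=13ms outcome=F: state=CLOSED
  event#7 t=15ms outcome=S: state=CLOSED
  event#8 t=17ms outcome=S: state=CLOSED
  event#9 t=19ms outcome=F: state=CLOSED
  event#10 t=20ms outcome=S: state=CLOSED
  event#11 t=24ms outcome=F: state=CLOSED
  event#12 t=27ms outcome=S: state=CLOSED
  event#13 t=31ms outcome=F: state=CLOSED
  event#14 t=33ms outcome=F: state=CLOSED
  event#15 t=37ms outcome=F: state=CLOSED
  event#16 t=39ms outcome=F: state=OPEN
  event#17 t=42ms outcome=F: state=OPEN
  event#18 t=44ms outcome=S: state=OPEN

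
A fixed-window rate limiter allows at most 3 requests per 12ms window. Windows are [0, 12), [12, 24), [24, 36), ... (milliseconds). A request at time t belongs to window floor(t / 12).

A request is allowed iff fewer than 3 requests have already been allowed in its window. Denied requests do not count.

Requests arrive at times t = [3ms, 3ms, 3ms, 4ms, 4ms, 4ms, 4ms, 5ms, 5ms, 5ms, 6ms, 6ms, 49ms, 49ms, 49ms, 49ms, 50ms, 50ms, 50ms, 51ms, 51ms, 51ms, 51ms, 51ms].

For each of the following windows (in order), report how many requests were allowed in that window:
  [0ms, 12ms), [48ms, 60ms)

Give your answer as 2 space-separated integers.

Answer: 3 3

Derivation:
Processing requests:
  req#1 t=3ms (window 0): ALLOW
  req#2 t=3ms (window 0): ALLOW
  req#3 t=3ms (window 0): ALLOW
  req#4 t=4ms (window 0): DENY
  req#5 t=4ms (window 0): DENY
  req#6 t=4ms (window 0): DENY
  req#7 t=4ms (window 0): DENY
  req#8 t=5ms (window 0): DENY
  req#9 t=5ms (window 0): DENY
  req#10 t=5ms (window 0): DENY
  req#11 t=6ms (window 0): DENY
  req#12 t=6ms (window 0): DENY
  req#13 t=49ms (window 4): ALLOW
  req#14 t=49ms (window 4): ALLOW
  req#15 t=49ms (window 4): ALLOW
  req#16 t=49ms (window 4): DENY
  req#17 t=50ms (window 4): DENY
  req#18 t=50ms (window 4): DENY
  req#19 t=50ms (window 4): DENY
  req#20 t=51ms (window 4): DENY
  req#21 t=51ms (window 4): DENY
  req#22 t=51ms (window 4): DENY
  req#23 t=51ms (window 4): DENY
  req#24 t=51ms (window 4): DENY

Allowed counts by window: 3 3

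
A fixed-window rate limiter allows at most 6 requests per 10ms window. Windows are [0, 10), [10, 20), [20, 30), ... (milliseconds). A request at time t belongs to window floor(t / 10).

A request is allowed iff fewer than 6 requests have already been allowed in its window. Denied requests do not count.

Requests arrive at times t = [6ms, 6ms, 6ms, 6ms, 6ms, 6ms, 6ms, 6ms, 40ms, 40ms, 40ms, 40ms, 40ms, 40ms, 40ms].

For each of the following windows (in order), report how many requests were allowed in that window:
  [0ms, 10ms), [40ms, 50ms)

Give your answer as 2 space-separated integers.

Answer: 6 6

Derivation:
Processing requests:
  req#1 t=6ms (window 0): ALLOW
  req#2 t=6ms (window 0): ALLOW
  req#3 t=6ms (window 0): ALLOW
  req#4 t=6ms (window 0): ALLOW
  req#5 t=6ms (window 0): ALLOW
  req#6 t=6ms (window 0): ALLOW
  req#7 t=6ms (window 0): DENY
  req#8 t=6ms (window 0): DENY
  req#9 t=40ms (window 4): ALLOW
  req#10 t=40ms (window 4): ALLOW
  req#11 t=40ms (window 4): ALLOW
  req#12 t=40ms (window 4): ALLOW
  req#13 t=40ms (window 4): ALLOW
  req#14 t=40ms (window 4): ALLOW
  req#15 t=40ms (window 4): DENY

Allowed counts by window: 6 6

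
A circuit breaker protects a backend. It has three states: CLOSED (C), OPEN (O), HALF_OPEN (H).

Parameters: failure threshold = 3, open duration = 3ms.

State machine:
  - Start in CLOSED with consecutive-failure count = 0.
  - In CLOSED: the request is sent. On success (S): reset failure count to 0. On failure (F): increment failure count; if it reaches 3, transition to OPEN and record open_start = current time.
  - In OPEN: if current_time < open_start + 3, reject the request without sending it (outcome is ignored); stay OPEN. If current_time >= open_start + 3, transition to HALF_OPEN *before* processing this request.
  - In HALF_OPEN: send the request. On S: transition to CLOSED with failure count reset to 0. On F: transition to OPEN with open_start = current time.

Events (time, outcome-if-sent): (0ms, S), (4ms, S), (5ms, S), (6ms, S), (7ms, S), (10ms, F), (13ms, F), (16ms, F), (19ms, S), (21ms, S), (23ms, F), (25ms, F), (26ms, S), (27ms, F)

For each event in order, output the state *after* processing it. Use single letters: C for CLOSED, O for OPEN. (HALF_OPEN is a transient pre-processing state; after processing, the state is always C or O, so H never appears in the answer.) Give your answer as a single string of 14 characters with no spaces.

State after each event:
  event#1 t=0ms outcome=S: state=CLOSED
  event#2 t=4ms outcome=S: state=CLOSED
  event#3 t=5ms outcome=S: state=CLOSED
  event#4 t=6ms outcome=S: state=CLOSED
  event#5 t=7ms outcome=S: state=CLOSED
  event#6 t=10ms outcome=F: state=CLOSED
  event#7 t=13ms outcome=F: state=CLOSED
  event#8 t=16ms outcome=F: state=OPEN
  event#9 t=19ms outcome=S: state=CLOSED
  event#10 t=21ms outcome=S: state=CLOSED
  event#11 t=23ms outcome=F: state=CLOSED
  event#12 t=25ms outcome=F: state=CLOSED
  event#13 t=26ms outcome=S: state=CLOSED
  event#14 t=27ms outcome=F: state=CLOSED

Answer: CCCCCCCOCCCCCC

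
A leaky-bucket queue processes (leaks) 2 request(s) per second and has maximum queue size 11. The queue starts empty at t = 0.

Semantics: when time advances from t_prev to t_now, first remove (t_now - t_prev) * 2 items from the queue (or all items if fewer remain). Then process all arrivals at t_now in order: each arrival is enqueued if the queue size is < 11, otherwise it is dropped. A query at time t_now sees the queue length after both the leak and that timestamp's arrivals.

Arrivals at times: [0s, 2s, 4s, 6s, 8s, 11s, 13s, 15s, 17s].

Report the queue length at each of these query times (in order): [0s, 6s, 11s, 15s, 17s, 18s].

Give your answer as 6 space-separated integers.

Answer: 1 1 1 1 1 0

Derivation:
Queue lengths at query times:
  query t=0s: backlog = 1
  query t=6s: backlog = 1
  query t=11s: backlog = 1
  query t=15s: backlog = 1
  query t=17s: backlog = 1
  query t=18s: backlog = 0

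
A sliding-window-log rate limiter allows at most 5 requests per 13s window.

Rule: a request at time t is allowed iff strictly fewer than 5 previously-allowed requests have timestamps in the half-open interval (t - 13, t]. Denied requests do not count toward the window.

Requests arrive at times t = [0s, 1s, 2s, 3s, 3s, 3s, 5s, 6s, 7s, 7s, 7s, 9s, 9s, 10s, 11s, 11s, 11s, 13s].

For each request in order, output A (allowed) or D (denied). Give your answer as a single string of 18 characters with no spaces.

Tracking allowed requests in the window:
  req#1 t=0s: ALLOW
  req#2 t=1s: ALLOW
  req#3 t=2s: ALLOW
  req#4 t=3s: ALLOW
  req#5 t=3s: ALLOW
  req#6 t=3s: DENY
  req#7 t=5s: DENY
  req#8 t=6s: DENY
  req#9 t=7s: DENY
  req#10 t=7s: DENY
  req#11 t=7s: DENY
  req#12 t=9s: DENY
  req#13 t=9s: DENY
  req#14 t=10s: DENY
  req#15 t=11s: DENY
  req#16 t=11s: DENY
  req#17 t=11s: DENY
  req#18 t=13s: ALLOW

Answer: AAAAADDDDDDDDDDDDA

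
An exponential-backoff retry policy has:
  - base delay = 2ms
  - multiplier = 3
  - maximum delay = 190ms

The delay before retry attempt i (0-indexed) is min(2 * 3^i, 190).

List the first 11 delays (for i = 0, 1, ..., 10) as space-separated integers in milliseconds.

Answer: 2 6 18 54 162 190 190 190 190 190 190

Derivation:
Computing each delay:
  i=0: min(2*3^0, 190) = 2
  i=1: min(2*3^1, 190) = 6
  i=2: min(2*3^2, 190) = 18
  i=3: min(2*3^3, 190) = 54
  i=4: min(2*3^4, 190) = 162
  i=5: min(2*3^5, 190) = 190
  i=6: min(2*3^6, 190) = 190
  i=7: min(2*3^7, 190) = 190
  i=8: min(2*3^8, 190) = 190
  i=9: min(2*3^9, 190) = 190
  i=10: min(2*3^10, 190) = 190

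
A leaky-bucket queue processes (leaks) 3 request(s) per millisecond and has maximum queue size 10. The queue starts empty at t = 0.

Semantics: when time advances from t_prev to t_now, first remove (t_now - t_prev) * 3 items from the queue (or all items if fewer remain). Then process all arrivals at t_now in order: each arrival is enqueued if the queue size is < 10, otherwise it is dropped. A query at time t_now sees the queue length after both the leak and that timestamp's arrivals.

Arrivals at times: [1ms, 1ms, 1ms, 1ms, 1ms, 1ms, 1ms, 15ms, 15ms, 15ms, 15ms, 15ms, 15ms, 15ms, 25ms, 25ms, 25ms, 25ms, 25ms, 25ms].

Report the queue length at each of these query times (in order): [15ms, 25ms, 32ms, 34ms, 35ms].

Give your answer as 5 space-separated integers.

Answer: 7 6 0 0 0

Derivation:
Queue lengths at query times:
  query t=15ms: backlog = 7
  query t=25ms: backlog = 6
  query t=32ms: backlog = 0
  query t=34ms: backlog = 0
  query t=35ms: backlog = 0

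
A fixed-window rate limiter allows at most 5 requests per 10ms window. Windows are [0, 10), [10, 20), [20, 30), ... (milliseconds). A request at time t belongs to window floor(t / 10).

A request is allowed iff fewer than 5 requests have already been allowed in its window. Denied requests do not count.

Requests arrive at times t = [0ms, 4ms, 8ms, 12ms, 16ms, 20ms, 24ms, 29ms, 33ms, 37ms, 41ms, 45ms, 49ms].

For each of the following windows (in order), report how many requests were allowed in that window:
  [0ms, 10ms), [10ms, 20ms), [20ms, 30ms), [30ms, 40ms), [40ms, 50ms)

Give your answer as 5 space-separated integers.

Processing requests:
  req#1 t=0ms (window 0): ALLOW
  req#2 t=4ms (window 0): ALLOW
  req#3 t=8ms (window 0): ALLOW
  req#4 t=12ms (window 1): ALLOW
  req#5 t=16ms (window 1): ALLOW
  req#6 t=20ms (window 2): ALLOW
  req#7 t=24ms (window 2): ALLOW
  req#8 t=29ms (window 2): ALLOW
  req#9 t=33ms (window 3): ALLOW
  req#10 t=37ms (window 3): ALLOW
  req#11 t=41ms (window 4): ALLOW
  req#12 t=45ms (window 4): ALLOW
  req#13 t=49ms (window 4): ALLOW

Allowed counts by window: 3 2 3 2 3

Answer: 3 2 3 2 3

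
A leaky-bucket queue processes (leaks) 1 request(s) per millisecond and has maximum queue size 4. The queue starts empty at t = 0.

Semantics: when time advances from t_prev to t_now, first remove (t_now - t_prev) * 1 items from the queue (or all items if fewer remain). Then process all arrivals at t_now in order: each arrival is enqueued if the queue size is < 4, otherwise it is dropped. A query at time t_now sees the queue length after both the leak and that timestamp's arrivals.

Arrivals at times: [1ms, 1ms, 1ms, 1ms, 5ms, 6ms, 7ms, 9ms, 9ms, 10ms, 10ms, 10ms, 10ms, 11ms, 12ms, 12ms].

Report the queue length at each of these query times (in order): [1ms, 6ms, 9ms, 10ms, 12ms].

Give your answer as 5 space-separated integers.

Queue lengths at query times:
  query t=1ms: backlog = 4
  query t=6ms: backlog = 1
  query t=9ms: backlog = 2
  query t=10ms: backlog = 4
  query t=12ms: backlog = 4

Answer: 4 1 2 4 4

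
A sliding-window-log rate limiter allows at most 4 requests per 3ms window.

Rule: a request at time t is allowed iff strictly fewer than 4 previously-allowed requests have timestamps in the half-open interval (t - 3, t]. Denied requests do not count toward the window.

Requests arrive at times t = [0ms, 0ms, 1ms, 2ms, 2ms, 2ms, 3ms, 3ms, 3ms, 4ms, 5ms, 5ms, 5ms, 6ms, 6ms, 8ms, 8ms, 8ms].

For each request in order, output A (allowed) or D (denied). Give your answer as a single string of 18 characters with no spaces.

Answer: AAAADDAADAADDAAAAD

Derivation:
Tracking allowed requests in the window:
  req#1 t=0ms: ALLOW
  req#2 t=0ms: ALLOW
  req#3 t=1ms: ALLOW
  req#4 t=2ms: ALLOW
  req#5 t=2ms: DENY
  req#6 t=2ms: DENY
  req#7 t=3ms: ALLOW
  req#8 t=3ms: ALLOW
  req#9 t=3ms: DENY
  req#10 t=4ms: ALLOW
  req#11 t=5ms: ALLOW
  req#12 t=5ms: DENY
  req#13 t=5ms: DENY
  req#14 t=6ms: ALLOW
  req#15 t=6ms: ALLOW
  req#16 t=8ms: ALLOW
  req#17 t=8ms: ALLOW
  req#18 t=8ms: DENY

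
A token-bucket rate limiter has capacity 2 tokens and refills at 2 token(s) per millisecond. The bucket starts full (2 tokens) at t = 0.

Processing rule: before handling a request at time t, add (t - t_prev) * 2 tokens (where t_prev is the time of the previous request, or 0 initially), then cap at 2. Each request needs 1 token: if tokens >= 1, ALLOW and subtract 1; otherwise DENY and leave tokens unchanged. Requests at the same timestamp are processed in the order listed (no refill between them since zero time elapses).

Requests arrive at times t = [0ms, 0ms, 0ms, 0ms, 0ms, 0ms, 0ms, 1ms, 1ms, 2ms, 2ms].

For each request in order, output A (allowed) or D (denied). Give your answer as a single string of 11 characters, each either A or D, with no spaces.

Answer: AADDDDDAAAA

Derivation:
Simulating step by step:
  req#1 t=0ms: ALLOW
  req#2 t=0ms: ALLOW
  req#3 t=0ms: DENY
  req#4 t=0ms: DENY
  req#5 t=0ms: DENY
  req#6 t=0ms: DENY
  req#7 t=0ms: DENY
  req#8 t=1ms: ALLOW
  req#9 t=1ms: ALLOW
  req#10 t=2ms: ALLOW
  req#11 t=2ms: ALLOW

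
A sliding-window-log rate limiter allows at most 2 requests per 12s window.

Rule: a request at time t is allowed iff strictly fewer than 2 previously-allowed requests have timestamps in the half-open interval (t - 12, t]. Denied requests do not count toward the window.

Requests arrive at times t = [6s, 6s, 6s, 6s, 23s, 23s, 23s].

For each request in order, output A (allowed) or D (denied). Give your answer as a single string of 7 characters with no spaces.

Answer: AADDAAD

Derivation:
Tracking allowed requests in the window:
  req#1 t=6s: ALLOW
  req#2 t=6s: ALLOW
  req#3 t=6s: DENY
  req#4 t=6s: DENY
  req#5 t=23s: ALLOW
  req#6 t=23s: ALLOW
  req#7 t=23s: DENY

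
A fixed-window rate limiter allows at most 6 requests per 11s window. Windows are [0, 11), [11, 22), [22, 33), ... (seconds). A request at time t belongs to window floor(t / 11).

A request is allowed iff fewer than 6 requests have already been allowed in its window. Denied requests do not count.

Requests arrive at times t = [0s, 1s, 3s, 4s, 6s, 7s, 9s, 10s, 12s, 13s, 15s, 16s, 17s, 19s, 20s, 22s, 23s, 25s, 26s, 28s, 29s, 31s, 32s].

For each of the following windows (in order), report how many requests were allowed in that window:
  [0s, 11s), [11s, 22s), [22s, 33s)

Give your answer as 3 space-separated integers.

Answer: 6 6 6

Derivation:
Processing requests:
  req#1 t=0s (window 0): ALLOW
  req#2 t=1s (window 0): ALLOW
  req#3 t=3s (window 0): ALLOW
  req#4 t=4s (window 0): ALLOW
  req#5 t=6s (window 0): ALLOW
  req#6 t=7s (window 0): ALLOW
  req#7 t=9s (window 0): DENY
  req#8 t=10s (window 0): DENY
  req#9 t=12s (window 1): ALLOW
  req#10 t=13s (window 1): ALLOW
  req#11 t=15s (window 1): ALLOW
  req#12 t=16s (window 1): ALLOW
  req#13 t=17s (window 1): ALLOW
  req#14 t=19s (window 1): ALLOW
  req#15 t=20s (window 1): DENY
  req#16 t=22s (window 2): ALLOW
  req#17 t=23s (window 2): ALLOW
  req#18 t=25s (window 2): ALLOW
  req#19 t=26s (window 2): ALLOW
  req#20 t=28s (window 2): ALLOW
  req#21 t=29s (window 2): ALLOW
  req#22 t=31s (window 2): DENY
  req#23 t=32s (window 2): DENY

Allowed counts by window: 6 6 6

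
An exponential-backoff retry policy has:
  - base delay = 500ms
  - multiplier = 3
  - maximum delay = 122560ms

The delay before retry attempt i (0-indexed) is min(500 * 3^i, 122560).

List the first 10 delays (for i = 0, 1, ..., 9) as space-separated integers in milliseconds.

Answer: 500 1500 4500 13500 40500 121500 122560 122560 122560 122560

Derivation:
Computing each delay:
  i=0: min(500*3^0, 122560) = 500
  i=1: min(500*3^1, 122560) = 1500
  i=2: min(500*3^2, 122560) = 4500
  i=3: min(500*3^3, 122560) = 13500
  i=4: min(500*3^4, 122560) = 40500
  i=5: min(500*3^5, 122560) = 121500
  i=6: min(500*3^6, 122560) = 122560
  i=7: min(500*3^7, 122560) = 122560
  i=8: min(500*3^8, 122560) = 122560
  i=9: min(500*3^9, 122560) = 122560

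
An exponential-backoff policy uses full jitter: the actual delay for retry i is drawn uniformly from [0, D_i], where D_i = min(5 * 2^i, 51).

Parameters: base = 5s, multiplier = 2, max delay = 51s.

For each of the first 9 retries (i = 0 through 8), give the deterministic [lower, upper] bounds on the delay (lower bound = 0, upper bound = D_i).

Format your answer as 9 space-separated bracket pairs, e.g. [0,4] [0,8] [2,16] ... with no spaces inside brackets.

Answer: [0,5] [0,10] [0,20] [0,40] [0,51] [0,51] [0,51] [0,51] [0,51]

Derivation:
Computing bounds per retry:
  i=0: D_i=min(5*2^0,51)=5, bounds=[0,5]
  i=1: D_i=min(5*2^1,51)=10, bounds=[0,10]
  i=2: D_i=min(5*2^2,51)=20, bounds=[0,20]
  i=3: D_i=min(5*2^3,51)=40, bounds=[0,40]
  i=4: D_i=min(5*2^4,51)=51, bounds=[0,51]
  i=5: D_i=min(5*2^5,51)=51, bounds=[0,51]
  i=6: D_i=min(5*2^6,51)=51, bounds=[0,51]
  i=7: D_i=min(5*2^7,51)=51, bounds=[0,51]
  i=8: D_i=min(5*2^8,51)=51, bounds=[0,51]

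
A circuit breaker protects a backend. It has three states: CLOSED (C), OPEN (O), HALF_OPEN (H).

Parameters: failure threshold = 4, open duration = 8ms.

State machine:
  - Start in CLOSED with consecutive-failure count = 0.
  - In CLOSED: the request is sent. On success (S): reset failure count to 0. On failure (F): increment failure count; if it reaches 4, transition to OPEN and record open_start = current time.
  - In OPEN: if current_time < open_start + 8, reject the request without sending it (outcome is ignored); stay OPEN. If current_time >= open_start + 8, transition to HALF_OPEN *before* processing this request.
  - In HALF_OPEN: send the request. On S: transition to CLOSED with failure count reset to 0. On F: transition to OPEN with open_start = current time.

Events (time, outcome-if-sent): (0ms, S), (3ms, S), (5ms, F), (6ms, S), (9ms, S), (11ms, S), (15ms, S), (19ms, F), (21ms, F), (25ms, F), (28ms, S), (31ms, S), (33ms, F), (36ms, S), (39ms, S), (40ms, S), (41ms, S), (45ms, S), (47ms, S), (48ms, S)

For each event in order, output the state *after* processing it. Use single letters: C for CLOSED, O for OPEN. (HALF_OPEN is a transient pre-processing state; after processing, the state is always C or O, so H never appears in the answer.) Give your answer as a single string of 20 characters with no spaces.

Answer: CCCCCCCCCCCCCCCCCCCC

Derivation:
State after each event:
  event#1 t=0ms outcome=S: state=CLOSED
  event#2 t=3ms outcome=S: state=CLOSED
  event#3 t=5ms outcome=F: state=CLOSED
  event#4 t=6ms outcome=S: state=CLOSED
  event#5 t=9ms outcome=S: state=CLOSED
  event#6 t=11ms outcome=S: state=CLOSED
  event#7 t=15ms outcome=S: state=CLOSED
  event#8 t=19ms outcome=F: state=CLOSED
  event#9 t=21ms outcome=F: state=CLOSED
  event#10 t=25ms outcome=F: state=CLOSED
  event#11 t=28ms outcome=S: state=CLOSED
  event#12 t=31ms outcome=S: state=CLOSED
  event#13 t=33ms outcome=F: state=CLOSED
  event#14 t=36ms outcome=S: state=CLOSED
  event#15 t=39ms outcome=S: state=CLOSED
  event#16 t=40ms outcome=S: state=CLOSED
  event#17 t=41ms outcome=S: state=CLOSED
  event#18 t=45ms outcome=S: state=CLOSED
  event#19 t=47ms outcome=S: state=CLOSED
  event#20 t=48ms outcome=S: state=CLOSED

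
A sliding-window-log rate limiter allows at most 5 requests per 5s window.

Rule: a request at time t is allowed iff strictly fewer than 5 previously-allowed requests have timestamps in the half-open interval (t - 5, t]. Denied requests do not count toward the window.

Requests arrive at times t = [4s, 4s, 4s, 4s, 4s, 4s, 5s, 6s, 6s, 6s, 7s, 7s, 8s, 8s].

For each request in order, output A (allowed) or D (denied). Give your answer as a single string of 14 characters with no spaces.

Answer: AAAAADDDDDDDDD

Derivation:
Tracking allowed requests in the window:
  req#1 t=4s: ALLOW
  req#2 t=4s: ALLOW
  req#3 t=4s: ALLOW
  req#4 t=4s: ALLOW
  req#5 t=4s: ALLOW
  req#6 t=4s: DENY
  req#7 t=5s: DENY
  req#8 t=6s: DENY
  req#9 t=6s: DENY
  req#10 t=6s: DENY
  req#11 t=7s: DENY
  req#12 t=7s: DENY
  req#13 t=8s: DENY
  req#14 t=8s: DENY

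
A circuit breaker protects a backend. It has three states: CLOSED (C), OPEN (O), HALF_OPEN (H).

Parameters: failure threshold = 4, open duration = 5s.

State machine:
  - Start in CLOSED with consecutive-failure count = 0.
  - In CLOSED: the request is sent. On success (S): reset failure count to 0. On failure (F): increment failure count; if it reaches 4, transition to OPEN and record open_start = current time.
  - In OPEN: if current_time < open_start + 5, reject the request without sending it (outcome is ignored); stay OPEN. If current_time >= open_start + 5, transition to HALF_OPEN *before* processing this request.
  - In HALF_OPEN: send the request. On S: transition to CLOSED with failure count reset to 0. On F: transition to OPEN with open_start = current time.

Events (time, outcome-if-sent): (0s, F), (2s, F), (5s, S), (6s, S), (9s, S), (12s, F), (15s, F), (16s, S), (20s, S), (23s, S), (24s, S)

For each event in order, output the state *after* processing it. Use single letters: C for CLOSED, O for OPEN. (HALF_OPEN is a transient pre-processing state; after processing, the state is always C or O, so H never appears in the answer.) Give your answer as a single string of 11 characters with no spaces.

State after each event:
  event#1 t=0s outcome=F: state=CLOSED
  event#2 t=2s outcome=F: state=CLOSED
  event#3 t=5s outcome=S: state=CLOSED
  event#4 t=6s outcome=S: state=CLOSED
  event#5 t=9s outcome=S: state=CLOSED
  event#6 t=12s outcome=F: state=CLOSED
  event#7 t=15s outcome=F: state=CLOSED
  event#8 t=16s outcome=S: state=CLOSED
  event#9 t=20s outcome=S: state=CLOSED
  event#10 t=23s outcome=S: state=CLOSED
  event#11 t=24s outcome=S: state=CLOSED

Answer: CCCCCCCCCCC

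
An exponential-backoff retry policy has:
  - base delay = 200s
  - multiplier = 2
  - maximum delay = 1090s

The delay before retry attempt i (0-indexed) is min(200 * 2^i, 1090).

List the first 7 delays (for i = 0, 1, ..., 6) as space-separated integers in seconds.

Answer: 200 400 800 1090 1090 1090 1090

Derivation:
Computing each delay:
  i=0: min(200*2^0, 1090) = 200
  i=1: min(200*2^1, 1090) = 400
  i=2: min(200*2^2, 1090) = 800
  i=3: min(200*2^3, 1090) = 1090
  i=4: min(200*2^4, 1090) = 1090
  i=5: min(200*2^5, 1090) = 1090
  i=6: min(200*2^6, 1090) = 1090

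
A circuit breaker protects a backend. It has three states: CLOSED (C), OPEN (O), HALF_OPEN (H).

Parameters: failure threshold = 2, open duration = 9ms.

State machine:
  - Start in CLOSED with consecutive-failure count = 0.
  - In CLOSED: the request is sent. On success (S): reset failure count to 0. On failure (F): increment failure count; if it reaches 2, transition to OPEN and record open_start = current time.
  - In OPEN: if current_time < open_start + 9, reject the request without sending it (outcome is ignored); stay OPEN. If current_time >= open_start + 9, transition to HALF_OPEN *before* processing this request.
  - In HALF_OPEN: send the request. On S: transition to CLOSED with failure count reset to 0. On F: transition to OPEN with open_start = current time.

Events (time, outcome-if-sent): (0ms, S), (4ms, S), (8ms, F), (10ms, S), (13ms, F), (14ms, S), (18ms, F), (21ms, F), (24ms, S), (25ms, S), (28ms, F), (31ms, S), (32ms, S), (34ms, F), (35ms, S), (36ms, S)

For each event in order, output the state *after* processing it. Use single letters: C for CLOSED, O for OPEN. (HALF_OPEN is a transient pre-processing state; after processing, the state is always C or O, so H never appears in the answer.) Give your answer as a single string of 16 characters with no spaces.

Answer: CCCCCCCOOOOCCCCC

Derivation:
State after each event:
  event#1 t=0ms outcome=S: state=CLOSED
  event#2 t=4ms outcome=S: state=CLOSED
  event#3 t=8ms outcome=F: state=CLOSED
  event#4 t=10ms outcome=S: state=CLOSED
  event#5 t=13ms outcome=F: state=CLOSED
  event#6 t=14ms outcome=S: state=CLOSED
  event#7 t=18ms outcome=F: state=CLOSED
  event#8 t=21ms outcome=F: state=OPEN
  event#9 t=24ms outcome=S: state=OPEN
  event#10 t=25ms outcome=S: state=OPEN
  event#11 t=28ms outcome=F: state=OPEN
  event#12 t=31ms outcome=S: state=CLOSED
  event#13 t=32ms outcome=S: state=CLOSED
  event#14 t=34ms outcome=F: state=CLOSED
  event#15 t=35ms outcome=S: state=CLOSED
  event#16 t=36ms outcome=S: state=CLOSED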